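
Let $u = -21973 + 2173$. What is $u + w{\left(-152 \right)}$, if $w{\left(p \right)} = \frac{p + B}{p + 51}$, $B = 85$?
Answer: $- \frac{1999733}{101} \approx -19799.0$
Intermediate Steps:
$u = -19800$
$w{\left(p \right)} = \frac{85 + p}{51 + p}$ ($w{\left(p \right)} = \frac{p + 85}{p + 51} = \frac{85 + p}{51 + p}$)
$u + w{\left(-152 \right)} = -19800 + \frac{85 - 152}{51 - 152} = -19800 + \frac{1}{-101} \left(-67\right) = -19800 - - \frac{67}{101} = -19800 + \frac{67}{101} = - \frac{1999733}{101}$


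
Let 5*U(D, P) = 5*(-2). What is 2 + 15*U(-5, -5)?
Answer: -28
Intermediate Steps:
U(D, P) = -2 (U(D, P) = (5*(-2))/5 = (⅕)*(-10) = -2)
2 + 15*U(-5, -5) = 2 + 15*(-2) = 2 - 30 = -28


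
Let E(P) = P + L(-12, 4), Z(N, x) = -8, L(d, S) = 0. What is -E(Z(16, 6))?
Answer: 8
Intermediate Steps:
E(P) = P (E(P) = P + 0 = P)
-E(Z(16, 6)) = -1*(-8) = 8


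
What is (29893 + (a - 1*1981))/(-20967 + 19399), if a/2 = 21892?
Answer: -4481/98 ≈ -45.724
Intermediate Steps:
a = 43784 (a = 2*21892 = 43784)
(29893 + (a - 1*1981))/(-20967 + 19399) = (29893 + (43784 - 1*1981))/(-20967 + 19399) = (29893 + (43784 - 1981))/(-1568) = (29893 + 41803)*(-1/1568) = 71696*(-1/1568) = -4481/98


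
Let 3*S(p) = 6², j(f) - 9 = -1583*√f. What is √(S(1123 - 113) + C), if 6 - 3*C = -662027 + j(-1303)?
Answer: √(1986180 + 4749*I*√1303)/3 ≈ 470.21 + 20.254*I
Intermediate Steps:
j(f) = 9 - 1583*√f
S(p) = 12 (S(p) = (⅓)*6² = (⅓)*36 = 12)
C = 662024/3 + 1583*I*√1303/3 (C = 2 - (-662027 + (9 - 1583*I*√1303))/3 = 2 - (-662018 - 1583*I*√1303)/3 = 2 + (662018/3 + 1583*I*√1303/3) = 662024/3 + 1583*I*√1303/3 ≈ 2.2067e+5 + 19047.0*I)
√(S(1123 - 113) + C) = √(12 + (662024/3 + 1583*I*√1303/3)) = √(662060/3 + 1583*I*√1303/3)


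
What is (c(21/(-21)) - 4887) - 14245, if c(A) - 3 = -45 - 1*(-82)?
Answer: -19092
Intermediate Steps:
c(A) = 40 (c(A) = 3 + (-45 - 1*(-82)) = 3 + (-45 + 82) = 3 + 37 = 40)
(c(21/(-21)) - 4887) - 14245 = (40 - 4887) - 14245 = -4847 - 14245 = -19092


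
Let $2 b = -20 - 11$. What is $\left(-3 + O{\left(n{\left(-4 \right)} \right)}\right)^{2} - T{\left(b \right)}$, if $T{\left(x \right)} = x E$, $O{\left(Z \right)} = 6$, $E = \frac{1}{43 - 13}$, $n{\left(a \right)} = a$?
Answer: $\frac{571}{60} \approx 9.5167$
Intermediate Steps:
$E = \frac{1}{30} \approx 0.033333$
$b = - \frac{31}{2}$ ($b = \frac{-20 - 11}{2} = \frac{1}{2} \left(-31\right) = - \frac{31}{2} \approx -15.5$)
$T{\left(x \right)} = \frac{x}{30}$ ($T{\left(x \right)} = x \frac{1}{30} = \frac{x}{30}$)
$\left(-3 + O{\left(n{\left(-4 \right)} \right)}\right)^{2} - T{\left(b \right)} = \left(-3 + 6\right)^{2} - \frac{1}{30} \left(- \frac{31}{2}\right) = 3^{2} - - \frac{31}{60} = 9 + \frac{31}{60} = \frac{571}{60}$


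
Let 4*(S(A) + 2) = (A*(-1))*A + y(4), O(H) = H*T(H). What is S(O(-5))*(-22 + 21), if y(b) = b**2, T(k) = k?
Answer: 617/4 ≈ 154.25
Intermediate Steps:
O(H) = H**2 (O(H) = H*H = H**2)
S(A) = 2 - A**2/4 (S(A) = -2 + ((A*(-1))*A + 4**2)/4 = -2 + ((-A)*A + 16)/4 = -2 + (-A**2 + 16)/4 = -2 + (16 - A**2)/4 = -2 + (4 - A**2/4) = 2 - A**2/4)
S(O(-5))*(-22 + 21) = (2 - ((-5)**2)**2/4)*(-22 + 21) = (2 - 1/4*25**2)*(-1) = (2 - 1/4*625)*(-1) = (2 - 625/4)*(-1) = -617/4*(-1) = 617/4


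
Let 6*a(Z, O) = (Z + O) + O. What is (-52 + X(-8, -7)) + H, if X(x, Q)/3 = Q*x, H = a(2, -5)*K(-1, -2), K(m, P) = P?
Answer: 356/3 ≈ 118.67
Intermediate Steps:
a(Z, O) = O/3 + Z/6 (a(Z, O) = ((Z + O) + O)/6 = ((O + Z) + O)/6 = (Z + 2*O)/6 = O/3 + Z/6)
H = 8/3 (H = ((1/3)*(-5) + (1/6)*2)*(-2) = (-5/3 + 1/3)*(-2) = -4/3*(-2) = 8/3 ≈ 2.6667)
X(x, Q) = 3*Q*x (X(x, Q) = 3*(Q*x) = 3*Q*x)
(-52 + X(-8, -7)) + H = (-52 + 3*(-7)*(-8)) + 8/3 = (-52 + 168) + 8/3 = 116 + 8/3 = 356/3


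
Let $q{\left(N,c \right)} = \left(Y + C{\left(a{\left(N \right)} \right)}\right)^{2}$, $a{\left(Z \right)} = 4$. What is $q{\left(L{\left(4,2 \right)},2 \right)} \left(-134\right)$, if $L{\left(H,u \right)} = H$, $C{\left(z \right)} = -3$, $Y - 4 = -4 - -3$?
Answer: $0$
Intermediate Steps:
$Y = 3$ ($Y = 4 - 1 = 3$)
$q{\left(N,c \right)} = 0$ ($q{\left(N,c \right)} = \left(3 - 3\right)^{2} = 0^{2} = 0$)
$q{\left(L{\left(4,2 \right)},2 \right)} \left(-134\right) = 0 \left(-134\right) = 0$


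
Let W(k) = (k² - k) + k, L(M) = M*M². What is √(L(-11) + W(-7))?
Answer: I*√1282 ≈ 35.805*I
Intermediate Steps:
L(M) = M³
W(k) = k²
√(L(-11) + W(-7)) = √((-11)³ + (-7)²) = √(-1331 + 49) = √(-1282) = I*√1282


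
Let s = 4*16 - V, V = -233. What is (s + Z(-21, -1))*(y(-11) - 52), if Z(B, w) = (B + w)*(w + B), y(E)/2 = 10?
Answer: -24992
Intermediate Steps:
y(E) = 20 (y(E) = 2*10 = 20)
Z(B, w) = (B + w)² (Z(B, w) = (B + w)*(B + w) = (B + w)²)
s = 297 (s = 4*16 - 1*(-233) = 64 + 233 = 297)
(s + Z(-21, -1))*(y(-11) - 52) = (297 + (-21 - 1)²)*(20 - 52) = (297 + (-22)²)*(-32) = (297 + 484)*(-32) = 781*(-32) = -24992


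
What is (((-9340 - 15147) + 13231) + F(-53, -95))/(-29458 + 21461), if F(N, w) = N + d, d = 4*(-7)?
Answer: 11337/7997 ≈ 1.4177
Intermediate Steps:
d = -28
F(N, w) = -28 + N (F(N, w) = N - 28 = -28 + N)
(((-9340 - 15147) + 13231) + F(-53, -95))/(-29458 + 21461) = (((-9340 - 15147) + 13231) + (-28 - 53))/(-29458 + 21461) = ((-24487 + 13231) - 81)/(-7997) = (-11256 - 81)*(-1/7997) = -11337*(-1/7997) = 11337/7997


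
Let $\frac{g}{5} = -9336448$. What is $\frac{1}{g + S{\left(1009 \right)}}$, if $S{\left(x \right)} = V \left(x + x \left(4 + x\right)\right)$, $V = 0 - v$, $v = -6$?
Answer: $- \frac{1}{40543484} \approx -2.4665 \cdot 10^{-8}$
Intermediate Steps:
$g = -46682240$ ($g = 5 \left(-9336448\right) = -46682240$)
$V = 6$ ($V = 0 - -6 = 0 + 6 = 6$)
$S{\left(x \right)} = 6 x + 6 x \left(4 + x\right)$ ($S{\left(x \right)} = 6 \left(x + x \left(4 + x\right)\right) = 6 x + 6 x \left(4 + x\right)$)
$\frac{1}{g + S{\left(1009 \right)}} = \frac{1}{-46682240 + 6 \cdot 1009 \left(5 + 1009\right)} = \frac{1}{-46682240 + 6 \cdot 1009 \cdot 1014} = \frac{1}{-46682240 + 6138756} = \frac{1}{-40543484} = - \frac{1}{40543484}$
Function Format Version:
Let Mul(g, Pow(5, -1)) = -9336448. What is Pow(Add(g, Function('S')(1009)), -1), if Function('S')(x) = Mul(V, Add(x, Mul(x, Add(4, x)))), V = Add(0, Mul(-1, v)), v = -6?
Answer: Rational(-1, 40543484) ≈ -2.4665e-8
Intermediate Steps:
g = -46682240 (g = Mul(5, -9336448) = -46682240)
V = 6 (V = Add(0, Mul(-1, -6)) = Add(0, 6) = 6)
Function('S')(x) = Add(Mul(6, x), Mul(6, x, Add(4, x))) (Function('S')(x) = Mul(6, Add(x, Mul(x, Add(4, x)))) = Add(Mul(6, x), Mul(6, x, Add(4, x))))
Pow(Add(g, Function('S')(1009)), -1) = Pow(Add(-46682240, Mul(6, 1009, Add(5, 1009))), -1) = Pow(Add(-46682240, Mul(6, 1009, 1014)), -1) = Pow(Add(-46682240, 6138756), -1) = Pow(-40543484, -1) = Rational(-1, 40543484)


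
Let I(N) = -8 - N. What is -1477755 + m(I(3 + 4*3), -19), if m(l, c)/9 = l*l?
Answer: -1472994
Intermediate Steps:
m(l, c) = 9*l² (m(l, c) = 9*(l*l) = 9*l²)
-1477755 + m(I(3 + 4*3), -19) = -1477755 + 9*(-8 - (3 + 4*3))² = -1477755 + 9*(-8 - (3 + 12))² = -1477755 + 9*(-8 - 1*15)² = -1477755 + 9*(-8 - 15)² = -1477755 + 9*(-23)² = -1477755 + 9*529 = -1477755 + 4761 = -1472994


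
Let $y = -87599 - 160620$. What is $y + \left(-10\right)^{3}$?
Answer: $-249219$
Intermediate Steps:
$y = -248219$ ($y = -87599 - 160620 = -248219$)
$y + \left(-10\right)^{3} = -248219 + \left(-10\right)^{3} = -248219 - 1000 = -249219$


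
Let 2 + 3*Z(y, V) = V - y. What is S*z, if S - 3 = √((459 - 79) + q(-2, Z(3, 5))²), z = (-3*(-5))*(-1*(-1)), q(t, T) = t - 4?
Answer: 45 + 60*√26 ≈ 350.94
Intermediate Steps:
Z(y, V) = -⅔ - y/3 + V/3 (Z(y, V) = -⅔ + (V - y)/3 = -⅔ + (-y/3 + V/3) = -⅔ - y/3 + V/3)
q(t, T) = -4 + t
z = 15 (z = 15*1 = 15)
S = 3 + 4*√26 (S = 3 + √((459 - 79) + (-4 - 2)²) = 3 + √(380 + (-6)²) = 3 + √(380 + 36) = 3 + √416 = 3 + 4*√26 ≈ 23.396)
S*z = (3 + 4*√26)*15 = 45 + 60*√26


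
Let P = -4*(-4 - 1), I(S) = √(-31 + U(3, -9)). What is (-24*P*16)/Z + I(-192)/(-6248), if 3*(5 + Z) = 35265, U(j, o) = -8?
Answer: -768/1175 - I*√39/6248 ≈ -0.65362 - 0.00099952*I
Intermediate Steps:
I(S) = I*√39 (I(S) = √(-31 - 8) = √(-39) = I*√39)
P = 20 (P = -4*(-5) = 20)
Z = 11750 (Z = -5 + (⅓)*35265 = -5 + 11755 = 11750)
(-24*P*16)/Z + I(-192)/(-6248) = (-24*20*16)/11750 + (I*√39)/(-6248) = -480*16*(1/11750) + (I*√39)*(-1/6248) = -7680*1/11750 - I*√39/6248 = -768/1175 - I*√39/6248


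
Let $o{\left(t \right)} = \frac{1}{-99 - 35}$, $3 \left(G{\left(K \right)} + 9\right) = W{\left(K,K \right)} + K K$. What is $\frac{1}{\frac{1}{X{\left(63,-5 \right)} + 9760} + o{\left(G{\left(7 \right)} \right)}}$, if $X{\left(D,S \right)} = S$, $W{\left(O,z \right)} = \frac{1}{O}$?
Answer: $- \frac{1307170}{9621} \approx -135.87$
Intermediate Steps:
$G{\left(K \right)} = -9 + \frac{1}{3 K} + \frac{K^{2}}{3}$ ($G{\left(K \right)} = -9 + \frac{\frac{1}{K} + K K}{3} = -9 + \frac{\frac{1}{K} + K^{2}}{3} = -9 + \left(\frac{1}{3 K} + \frac{K^{2}}{3}\right) = -9 + \frac{1}{3 K} + \frac{K^{2}}{3}$)
$o{\left(t \right)} = - \frac{1}{134}$ ($o{\left(t \right)} = \frac{1}{-134} = - \frac{1}{134}$)
$\frac{1}{\frac{1}{X{\left(63,-5 \right)} + 9760} + o{\left(G{\left(7 \right)} \right)}} = \frac{1}{\frac{1}{-5 + 9760} - \frac{1}{134}} = \frac{1}{\frac{1}{9755} - \frac{1}{134}} = \frac{1}{- \frac{9621}{1307170}} = - \frac{1307170}{9621}$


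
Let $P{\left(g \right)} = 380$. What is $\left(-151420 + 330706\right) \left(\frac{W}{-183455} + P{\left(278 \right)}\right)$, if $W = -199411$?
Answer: $\frac{12534298589946}{183455} \approx 6.8324 \cdot 10^{7}$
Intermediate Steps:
$\left(-151420 + 330706\right) \left(\frac{W}{-183455} + P{\left(278 \right)}\right) = \left(-151420 + 330706\right) \left(- \frac{199411}{-183455} + 380\right) = 179286 \left(\left(-199411\right) \left(- \frac{1}{183455}\right) + 380\right) = 179286 \left(\frac{199411}{183455} + 380\right) = 179286 \cdot \frac{69912311}{183455} = \frac{12534298589946}{183455}$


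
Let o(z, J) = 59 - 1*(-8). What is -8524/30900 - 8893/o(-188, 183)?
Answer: -68841202/517575 ≈ -133.01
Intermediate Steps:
o(z, J) = 67 (o(z, J) = 59 + 8 = 67)
-8524/30900 - 8893/o(-188, 183) = -8524/30900 - 8893/67 = -8524*1/30900 - 8893*1/67 = -2131/7725 - 8893/67 = -68841202/517575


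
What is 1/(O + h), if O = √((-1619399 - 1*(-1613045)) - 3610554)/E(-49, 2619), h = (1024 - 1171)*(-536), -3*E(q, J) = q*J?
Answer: 12014937772614/946680976980103697 - 14259*I*√904227/1893361953960207394 ≈ 1.2692e-5 - 7.1613e-12*I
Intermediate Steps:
E(q, J) = -J*q/3 (E(q, J) = -q*J/3 = -J*q/3)
h = 78792 (h = -147*(-536) = 78792)
O = 2*I*√904227/42777 (O = √((-1619399 - 1*(-1613045)) - 3610554)/((-⅓*2619*(-49))) = √((-1619399 + 1613045) - 3610554)/42777 = √(-6354 - 3610554)*(1/42777) = √(-3616908)*(1/42777) = (2*I*√904227)*(1/42777) = 2*I*√904227/42777 ≈ 0.044459*I)
1/(O + h) = 1/(2*I*√904227/42777 + 78792) = 1/(78792 + 2*I*√904227/42777)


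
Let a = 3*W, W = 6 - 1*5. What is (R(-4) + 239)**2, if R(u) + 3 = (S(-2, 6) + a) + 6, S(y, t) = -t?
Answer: 57121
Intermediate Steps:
W = 1 (W = 6 - 5 = 1)
a = 3 (a = 3*1 = 3)
R(u) = 0 (R(u) = -3 + ((-1*6 + 3) + 6) = -3 + ((-6 + 3) + 6) = -3 + (-3 + 6) = -3 + 3 = 0)
(R(-4) + 239)**2 = (0 + 239)**2 = 239**2 = 57121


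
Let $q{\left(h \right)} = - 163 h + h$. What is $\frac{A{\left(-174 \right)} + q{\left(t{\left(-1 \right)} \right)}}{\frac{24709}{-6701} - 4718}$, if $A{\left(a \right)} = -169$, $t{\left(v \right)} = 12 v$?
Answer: $- \frac{11894275}{31640027} \approx -0.37593$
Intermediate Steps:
$q{\left(h \right)} = - 162 h$
$\frac{A{\left(-174 \right)} + q{\left(t{\left(-1 \right)} \right)}}{\frac{24709}{-6701} - 4718} = \frac{-169 - 162 \cdot 12 \left(-1\right)}{\frac{24709}{-6701} - 4718} = \frac{-169 - -1944}{24709 \left(- \frac{1}{6701}\right) - 4718} = \frac{-169 + 1944}{- \frac{24709}{6701} - 4718} = \frac{1775}{- \frac{31640027}{6701}} = 1775 \left(- \frac{6701}{31640027}\right) = - \frac{11894275}{31640027}$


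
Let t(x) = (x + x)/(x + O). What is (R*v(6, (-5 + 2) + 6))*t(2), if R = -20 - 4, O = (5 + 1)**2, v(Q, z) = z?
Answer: -144/19 ≈ -7.5789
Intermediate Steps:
O = 36 (O = 6**2 = 36)
t(x) = 2*x/(36 + x) (t(x) = (x + x)/(x + 36) = (2*x)/(36 + x) = 2*x/(36 + x))
R = -24
(R*v(6, (-5 + 2) + 6))*t(2) = (-24*((-5 + 2) + 6))*(2*2/(36 + 2)) = (-24*(-3 + 6))*(2*2/38) = (-24*3)*(2*2*(1/38)) = -72*2/19 = -144/19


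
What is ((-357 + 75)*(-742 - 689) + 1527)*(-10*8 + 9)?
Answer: -28759899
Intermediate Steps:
((-357 + 75)*(-742 - 689) + 1527)*(-10*8 + 9) = (-282*(-1431) + 1527)*(-80 + 9) = (403542 + 1527)*(-71) = 405069*(-71) = -28759899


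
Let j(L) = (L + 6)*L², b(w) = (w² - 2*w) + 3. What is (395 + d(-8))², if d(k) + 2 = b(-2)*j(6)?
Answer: 26471025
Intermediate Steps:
b(w) = 3 + w² - 2*w
j(L) = L²*(6 + L) (j(L) = (6 + L)*L² = L²*(6 + L))
d(k) = 4750 (d(k) = -2 + (3 + (-2)² - 2*(-2))*(6²*(6 + 6)) = -2 + (3 + 4 + 4)*(36*12) = -2 + 11*432 = -2 + 4752 = 4750)
(395 + d(-8))² = (395 + 4750)² = 5145² = 26471025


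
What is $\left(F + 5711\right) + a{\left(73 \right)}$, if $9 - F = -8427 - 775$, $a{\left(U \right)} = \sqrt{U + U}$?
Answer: $14922 + \sqrt{146} \approx 14934.0$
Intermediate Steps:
$a{\left(U \right)} = \sqrt{2} \sqrt{U}$ ($a{\left(U \right)} = \sqrt{2 U} = \sqrt{2} \sqrt{U}$)
$F = 9211$ ($F = 9 - \left(-8427 - 775\right) = 9 - -9202 = 9 + 9202 = 9211$)
$\left(F + 5711\right) + a{\left(73 \right)} = \left(9211 + 5711\right) + \sqrt{2} \sqrt{73} = 14922 + \sqrt{146}$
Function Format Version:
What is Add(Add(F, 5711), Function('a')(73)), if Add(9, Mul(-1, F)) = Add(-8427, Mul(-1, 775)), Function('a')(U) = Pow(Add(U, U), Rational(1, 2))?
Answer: Add(14922, Pow(146, Rational(1, 2))) ≈ 14934.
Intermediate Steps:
Function('a')(U) = Mul(Pow(2, Rational(1, 2)), Pow(U, Rational(1, 2))) (Function('a')(U) = Pow(Mul(2, U), Rational(1, 2)) = Mul(Pow(2, Rational(1, 2)), Pow(U, Rational(1, 2))))
F = 9211 (F = Add(9, Mul(-1, Add(-8427, Mul(-1, 775)))) = Add(9, Mul(-1, Add(-8427, -775))) = Add(9, Mul(-1, -9202)) = Add(9, 9202) = 9211)
Add(Add(F, 5711), Function('a')(73)) = Add(Add(9211, 5711), Mul(Pow(2, Rational(1, 2)), Pow(73, Rational(1, 2)))) = Add(14922, Pow(146, Rational(1, 2)))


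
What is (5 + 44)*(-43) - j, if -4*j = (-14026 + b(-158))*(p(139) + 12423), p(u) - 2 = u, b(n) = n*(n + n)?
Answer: 112766075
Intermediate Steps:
b(n) = 2*n² (b(n) = n*(2*n) = 2*n²)
p(u) = 2 + u
j = -112768182 (j = -(-14026 + 2*(-158)²)*((2 + 139) + 12423)/4 = -(-14026 + 2*24964)*(141 + 12423)/4 = -(-14026 + 49928)*12564/4 = -17951*12564/2 = -¼*451072728 = -112768182)
(5 + 44)*(-43) - j = (5 + 44)*(-43) - 1*(-112768182) = 49*(-43) + 112768182 = -2107 + 112768182 = 112766075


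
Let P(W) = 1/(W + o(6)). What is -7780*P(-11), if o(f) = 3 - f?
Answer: 3890/7 ≈ 555.71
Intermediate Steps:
P(W) = 1/(-3 + W) (P(W) = 1/(W + (3 - 1*6)) = 1/(W + (3 - 6)) = 1/(W - 3) = 1/(-3 + W))
-7780*P(-11) = -7780/(-3 - 11) = -7780/(-14) = -7780*(-1/14) = 3890/7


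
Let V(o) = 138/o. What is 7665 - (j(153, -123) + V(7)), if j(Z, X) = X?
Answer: 54378/7 ≈ 7768.3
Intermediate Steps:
7665 - (j(153, -123) + V(7)) = 7665 - (-123 + 138/7) = 7665 - 1*(-723/7) = 7665 + 723/7 = 54378/7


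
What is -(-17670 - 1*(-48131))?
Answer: -30461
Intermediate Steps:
-(-17670 - 1*(-48131)) = -(-17670 + 48131) = -1*30461 = -30461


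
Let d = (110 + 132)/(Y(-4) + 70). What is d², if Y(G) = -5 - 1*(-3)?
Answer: 14641/1156 ≈ 12.665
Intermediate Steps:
Y(G) = -2 (Y(G) = -5 + 3 = -2)
d = 121/34 (d = (110 + 132)/(-2 + 70) = 242/68 = 242*(1/68) = 121/34 ≈ 3.5588)
d² = (121/34)² = 14641/1156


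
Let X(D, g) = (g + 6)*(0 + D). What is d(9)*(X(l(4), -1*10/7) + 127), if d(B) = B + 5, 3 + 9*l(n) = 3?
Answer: 1778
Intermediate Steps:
l(n) = 0 (l(n) = -⅓ + (⅑)*3 = -⅓ + ⅓ = 0)
d(B) = 5 + B
X(D, g) = D*(6 + g) (X(D, g) = (6 + g)*D = D*(6 + g))
d(9)*(X(l(4), -1*10/7) + 127) = (5 + 9)*(0*(6 - 1*10/7) + 127) = 14*(0*(6 - 10*⅐) + 127) = 14*(0*(6 - 10/7) + 127) = 14*(0*(32/7) + 127) = 14*(0 + 127) = 14*127 = 1778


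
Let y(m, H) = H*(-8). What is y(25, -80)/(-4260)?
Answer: -32/213 ≈ -0.15023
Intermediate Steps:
y(m, H) = -8*H
y(25, -80)/(-4260) = -8*(-80)/(-4260) = 640*(-1/4260) = -32/213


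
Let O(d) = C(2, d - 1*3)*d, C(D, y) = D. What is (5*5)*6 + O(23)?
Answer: 196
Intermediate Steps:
O(d) = 2*d
(5*5)*6 + O(23) = (5*5)*6 + 2*23 = 25*6 + 46 = 150 + 46 = 196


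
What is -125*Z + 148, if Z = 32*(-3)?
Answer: 12148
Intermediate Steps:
Z = -96
-125*Z + 148 = -125*(-96) + 148 = 12000 + 148 = 12148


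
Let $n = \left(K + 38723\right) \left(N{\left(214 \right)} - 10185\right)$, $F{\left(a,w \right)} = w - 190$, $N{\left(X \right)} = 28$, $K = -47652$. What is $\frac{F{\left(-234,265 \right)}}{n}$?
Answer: $\frac{75}{90691853} \approx 8.2698 \cdot 10^{-7}$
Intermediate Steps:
$F{\left(a,w \right)} = -190 + w$
$n = 90691853$ ($n = \left(-47652 + 38723\right) \left(28 - 10185\right) = \left(-8929\right) \left(-10157\right) = 90691853$)
$\frac{F{\left(-234,265 \right)}}{n} = \frac{-190 + 265}{90691853} = 75 \cdot \frac{1}{90691853} = \frac{75}{90691853}$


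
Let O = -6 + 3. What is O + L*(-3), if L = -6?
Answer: 15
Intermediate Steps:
O = -3
O + L*(-3) = -3 - 6*(-3) = -3 + 18 = 15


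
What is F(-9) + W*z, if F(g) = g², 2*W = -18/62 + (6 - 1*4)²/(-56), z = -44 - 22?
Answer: 40335/434 ≈ 92.938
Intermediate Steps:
z = -66
W = -157/868 (W = (-18/62 + (6 - 1*4)²/(-56))/2 = (-18*1/62 + (6 - 4)²*(-1/56))/2 = (-9/31 + 2²*(-1/56))/2 = (-9/31 + 4*(-1/56))/2 = (-9/31 - 1/14)/2 = (½)*(-157/434) = -157/868 ≈ -0.18088)
F(-9) + W*z = (-9)² - 157/868*(-66) = 81 + 5181/434 = 40335/434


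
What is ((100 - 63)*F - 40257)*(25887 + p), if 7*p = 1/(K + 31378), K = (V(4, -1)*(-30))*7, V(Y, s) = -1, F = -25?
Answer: -117863499526763/110558 ≈ -1.0661e+9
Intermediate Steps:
K = 210 (K = -1*(-30)*7 = 30*7 = 210)
p = 1/221116 (p = 1/(7*(210 + 31378)) = (⅐)/31588 = (⅐)*(1/31588) = 1/221116 ≈ 4.5225e-6)
((100 - 63)*F - 40257)*(25887 + p) = ((100 - 63)*(-25) - 40257)*(25887 + 1/221116) = (37*(-25) - 40257)*(5724029893/221116) = (-925 - 40257)*(5724029893/221116) = -41182*5724029893/221116 = -117863499526763/110558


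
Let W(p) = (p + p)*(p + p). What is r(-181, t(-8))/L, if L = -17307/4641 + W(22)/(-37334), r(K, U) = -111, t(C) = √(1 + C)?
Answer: 291403749/9926129 ≈ 29.357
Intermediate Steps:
W(p) = 4*p² (W(p) = (2*p)*(2*p) = 4*p²)
L = -9926129/2625259 (L = -17307/4641 + (4*22²)/(-37334) = -17307*1/4641 + (4*484)*(-1/37334) = -5769/1547 + 1936*(-1/37334) = -5769/1547 - 88/1697 = -9926129/2625259 ≈ -3.7810)
r(-181, t(-8))/L = -111/(-9926129/2625259) = -111*(-2625259/9926129) = 291403749/9926129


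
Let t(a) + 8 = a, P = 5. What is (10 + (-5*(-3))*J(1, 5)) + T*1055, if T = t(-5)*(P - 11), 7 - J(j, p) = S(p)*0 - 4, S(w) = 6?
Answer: 82465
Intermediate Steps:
t(a) = -8 + a
J(j, p) = 11 (J(j, p) = 7 - (6*0 - 4) = 7 - (0 - 4) = 7 - 1*(-4) = 7 + 4 = 11)
T = 78 (T = (-8 - 5)*(5 - 11) = -13*(-6) = 78)
(10 + (-5*(-3))*J(1, 5)) + T*1055 = (10 - 5*(-3)*11) + 78*1055 = (10 + 15*11) + 82290 = (10 + 165) + 82290 = 175 + 82290 = 82465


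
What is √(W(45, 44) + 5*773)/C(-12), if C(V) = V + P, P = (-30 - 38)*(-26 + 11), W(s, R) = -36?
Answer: √3829/1008 ≈ 0.061388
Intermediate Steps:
P = 1020 (P = -68*(-15) = 1020)
C(V) = 1020 + V (C(V) = V + 1020 = 1020 + V)
√(W(45, 44) + 5*773)/C(-12) = √(-36 + 5*773)/(1020 - 12) = √(-36 + 3865)/1008 = √3829*(1/1008) = √3829/1008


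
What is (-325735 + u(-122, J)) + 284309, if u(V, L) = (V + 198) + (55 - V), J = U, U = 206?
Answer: -41173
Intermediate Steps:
J = 206
u(V, L) = 253 (u(V, L) = (198 + V) + (55 - V) = 253)
(-325735 + u(-122, J)) + 284309 = (-325735 + 253) + 284309 = -325482 + 284309 = -41173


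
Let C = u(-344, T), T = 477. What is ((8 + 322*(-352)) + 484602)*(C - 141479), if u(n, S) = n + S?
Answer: -52476964036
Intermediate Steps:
u(n, S) = S + n
C = 133 (C = 477 - 344 = 133)
((8 + 322*(-352)) + 484602)*(C - 141479) = ((8 + 322*(-352)) + 484602)*(133 - 141479) = ((8 - 113344) + 484602)*(-141346) = (-113336 + 484602)*(-141346) = 371266*(-141346) = -52476964036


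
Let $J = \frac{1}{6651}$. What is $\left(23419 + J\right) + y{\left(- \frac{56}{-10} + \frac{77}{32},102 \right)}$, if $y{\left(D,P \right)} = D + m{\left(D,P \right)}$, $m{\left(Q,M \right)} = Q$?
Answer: $\frac{12469301531}{532080} \approx 23435.0$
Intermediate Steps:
$y{\left(D,P \right)} = 2 D$ ($y{\left(D,P \right)} = D + D = 2 D$)
$J = \frac{1}{6651} \approx 0.00015035$
$\left(23419 + J\right) + y{\left(- \frac{56}{-10} + \frac{77}{32},102 \right)} = \left(23419 + \frac{1}{6651}\right) + 2 \left(- \frac{56}{-10} + \frac{77}{32}\right) = \frac{155759770}{6651} + 2 \left(\left(-56\right) \left(- \frac{1}{10}\right) + 77 \cdot \frac{1}{32}\right) = \frac{155759770}{6651} + 2 \left(\frac{28}{5} + \frac{77}{32}\right) = \frac{155759770}{6651} + 2 \cdot \frac{1281}{160} = \frac{155759770}{6651} + \frac{1281}{80} = \frac{12469301531}{532080}$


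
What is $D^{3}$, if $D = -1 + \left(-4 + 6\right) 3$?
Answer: $125$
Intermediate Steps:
$D = 5$ ($D = -1 + 2 \cdot 3 = -1 + 6 = 5$)
$D^{3} = 5^{3} = 125$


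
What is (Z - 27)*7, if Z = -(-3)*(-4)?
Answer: -273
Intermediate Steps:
Z = -12 (Z = -1*12 = -12)
(Z - 27)*7 = (-12 - 27)*7 = -39*7 = -273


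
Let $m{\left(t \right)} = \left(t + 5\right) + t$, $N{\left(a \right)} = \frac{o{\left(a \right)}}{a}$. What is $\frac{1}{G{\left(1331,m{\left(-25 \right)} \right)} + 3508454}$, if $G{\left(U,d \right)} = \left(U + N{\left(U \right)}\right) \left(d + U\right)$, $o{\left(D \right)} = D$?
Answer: $\frac{1}{5221406} \approx 1.9152 \cdot 10^{-7}$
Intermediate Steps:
$N{\left(a \right)} = 1$ ($N{\left(a \right)} = \frac{a}{a} = 1$)
$m{\left(t \right)} = 5 + 2 t$ ($m{\left(t \right)} = \left(5 + t\right) + t = 5 + 2 t$)
$G{\left(U,d \right)} = \left(1 + U\right) \left(U + d\right)$ ($G{\left(U,d \right)} = \left(U + 1\right) \left(d + U\right) = \left(1 + U\right) \left(U + d\right)$)
$\frac{1}{G{\left(1331,m{\left(-25 \right)} \right)} + 3508454} = \frac{1}{\left(1331 + \left(5 + 2 \left(-25\right)\right) + 1331^{2} + 1331 \left(5 + 2 \left(-25\right)\right)\right) + 3508454} = \frac{1}{\left(1331 + \left(5 - 50\right) + 1771561 + 1331 \left(5 - 50\right)\right) + 3508454} = \frac{1}{\left(1331 - 45 + 1771561 + 1331 \left(-45\right)\right) + 3508454} = \frac{1}{\left(1331 - 45 + 1771561 - 59895\right) + 3508454} = \frac{1}{1712952 + 3508454} = \frac{1}{5221406}$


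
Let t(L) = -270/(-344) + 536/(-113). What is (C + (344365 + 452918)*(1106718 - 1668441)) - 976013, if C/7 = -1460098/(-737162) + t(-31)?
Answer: -3208303842787387448783/7163740316 ≈ -4.4785e+11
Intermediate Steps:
t(L) = -76937/19436 (t(L) = -270*(-1/344) + 536*(-1/113) = 135/172 - 536/113 = -76937/19436)
C = -99177988231/7163740316 (C = 7*(-1460098/(-737162) - 76937/19436) = 7*(-1460098*(-1/737162) - 76937/19436) = 7*(730049/368581 - 76937/19436) = 7*(-14168284033/7163740316) = -99177988231/7163740316 ≈ -13.844)
(C + (344365 + 452918)*(1106718 - 1668441)) - 976013 = (-99177988231/7163740316 + (344365 + 452918)*(1106718 - 1668441)) - 976013 = (-99177988231/7163740316 + 797283*(-561723)) - 976013 = (-99177988231/7163740316 - 447852198609) - 976013 = -3208296850883710408675/7163740316 - 976013 = -3208303842787387448783/7163740316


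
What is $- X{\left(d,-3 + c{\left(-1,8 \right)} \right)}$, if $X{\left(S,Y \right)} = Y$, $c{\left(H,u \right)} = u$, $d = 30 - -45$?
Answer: $-5$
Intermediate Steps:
$d = 75$ ($d = 30 + 45 = 75$)
$- X{\left(d,-3 + c{\left(-1,8 \right)} \right)} = - (-3 + 8) = \left(-1\right) 5 = -5$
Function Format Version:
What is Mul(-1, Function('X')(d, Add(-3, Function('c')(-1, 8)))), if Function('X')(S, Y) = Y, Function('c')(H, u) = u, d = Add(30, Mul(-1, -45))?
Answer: -5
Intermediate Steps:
d = 75 (d = Add(30, 45) = 75)
Mul(-1, Function('X')(d, Add(-3, Function('c')(-1, 8)))) = Mul(-1, Add(-3, 8)) = Mul(-1, 5) = -5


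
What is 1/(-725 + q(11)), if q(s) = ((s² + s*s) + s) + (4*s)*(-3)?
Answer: -1/604 ≈ -0.0016556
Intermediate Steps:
q(s) = -11*s + 2*s² (q(s) = ((s² + s²) + s) - 12*s = (2*s² + s) - 12*s = (s + 2*s²) - 12*s = -11*s + 2*s²)
1/(-725 + q(11)) = 1/(-725 + 11*(-11 + 2*11)) = 1/(-725 + 11*(-11 + 22)) = 1/(-725 + 11*11) = 1/(-725 + 121) = 1/(-604) = -1/604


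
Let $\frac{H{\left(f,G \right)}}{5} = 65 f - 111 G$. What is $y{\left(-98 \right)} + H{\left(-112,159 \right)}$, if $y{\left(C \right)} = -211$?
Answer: $-124856$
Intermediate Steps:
$H{\left(f,G \right)} = - 555 G + 325 f$ ($H{\left(f,G \right)} = 5 \left(65 f - 111 G\right) = 5 \left(- 111 G + 65 f\right) = - 555 G + 325 f$)
$y{\left(-98 \right)} + H{\left(-112,159 \right)} = -211 + \left(\left(-555\right) 159 + 325 \left(-112\right)\right) = -211 - 124645 = -124856$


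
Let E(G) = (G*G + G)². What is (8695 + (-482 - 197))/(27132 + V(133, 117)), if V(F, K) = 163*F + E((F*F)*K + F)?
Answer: 8016/18351375742604867176893455 ≈ 4.3681e-22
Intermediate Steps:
E(G) = (G + G²)² (E(G) = (G² + G)² = (G + G²)²)
V(F, K) = 163*F + (F + K*F²)²*(1 + F + K*F²)² (V(F, K) = 163*F + ((F*F)*K + F)²*(1 + ((F*F)*K + F))² = 163*F + (F²*K + F)²*(1 + (F²*K + F))² = 163*F + (K*F² + F)²*(1 + (K*F² + F))² = 163*F + (F + K*F²)²*(1 + (F + K*F²))² = 163*F + (F + K*F²)²*(1 + F + K*F²)²)
(8695 + (-482 - 197))/(27132 + V(133, 117)) = (8695 + (-482 - 197))/(27132 + 133*(163 + 133*(1 + 133*117)²*(1 + 133*(1 + 133*117))²)) = (8695 - 679)/(27132 + 133*(163 + 133*(1 + 15561)²*(1 + 133*(1 + 15561))²)) = 8016/(27132 + 133*(163 + 133*15562²*(1 + 133*15562)²)) = 8016/(27132 + 133*(163 + 133*242175844*(1 + 2069746)²)) = 8016/(27132 + 133*(163 + 133*242175844*2069747²)) = 8016/(27132 + 133*(163 + 133*242175844*4283852644009)) = 8016/(27132 + 133*(163 + 137980268741389978773268)) = 8016/(27132 + 133*137980268741389978773431) = 8016/(27132 + 18351375742604867176866323) = 8016/18351375742604867176893455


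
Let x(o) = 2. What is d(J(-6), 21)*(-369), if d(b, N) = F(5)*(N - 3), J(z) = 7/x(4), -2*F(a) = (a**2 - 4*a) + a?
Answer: 33210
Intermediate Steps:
F(a) = -a**2/2 + 3*a/2 (F(a) = -((a**2 - 4*a) + a)/2 = -(a**2 - 3*a)/2 = -a**2/2 + 3*a/2)
J(z) = 7/2
d(b, N) = 15 - 5*N (d(b, N) = ((1/2)*5*(3 - 1*5))*(N - 3) = ((1/2)*5*(3 - 5))*(-3 + N) = ((1/2)*5*(-2))*(-3 + N) = -5*(-3 + N) = 15 - 5*N)
d(J(-6), 21)*(-369) = (15 - 5*21)*(-369) = (15 - 105)*(-369) = -90*(-369) = 33210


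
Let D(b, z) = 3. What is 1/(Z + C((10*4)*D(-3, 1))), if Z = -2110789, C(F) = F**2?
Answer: -1/2096389 ≈ -4.7701e-7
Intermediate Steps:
1/(Z + C((10*4)*D(-3, 1))) = 1/(-2110789 + ((10*4)*3)**2) = 1/(-2110789 + (40*3)**2) = 1/(-2110789 + 120**2) = 1/(-2110789 + 14400) = 1/(-2096389) = -1/2096389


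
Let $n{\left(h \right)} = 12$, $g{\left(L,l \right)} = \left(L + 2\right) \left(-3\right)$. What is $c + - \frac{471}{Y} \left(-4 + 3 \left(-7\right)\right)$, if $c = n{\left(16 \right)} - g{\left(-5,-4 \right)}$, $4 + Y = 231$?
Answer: $\frac{12456}{227} \approx 54.872$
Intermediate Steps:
$Y = 227$ ($Y = -4 + 231 = 227$)
$g{\left(L,l \right)} = -6 - 3 L$ ($g{\left(L,l \right)} = \left(2 + L\right) \left(-3\right) = -6 - 3 L$)
$c = 3$ ($c = 12 - \left(-6 - -15\right) = 12 - \left(-6 + 15\right) = 12 - 9 = 3$)
$c + - \frac{471}{Y} \left(-4 + 3 \left(-7\right)\right) = 3 + - \frac{471}{227} \left(-4 + 3 \left(-7\right)\right) = 3 + \left(-471\right) \frac{1}{227} \left(-4 - 21\right) = 3 - - \frac{11775}{227} = 3 + \frac{11775}{227} = \frac{12456}{227}$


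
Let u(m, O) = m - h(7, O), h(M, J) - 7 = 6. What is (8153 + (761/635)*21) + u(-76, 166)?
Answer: 5136621/635 ≈ 8089.2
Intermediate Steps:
h(M, J) = 13 (h(M, J) = 7 + 6 = 13)
u(m, O) = -13 + m (u(m, O) = m - 1*13 = m - 13 = -13 + m)
(8153 + (761/635)*21) + u(-76, 166) = (8153 + (761/635)*21) + (-13 - 76) = (8153 + (761*(1/635))*21) - 89 = (8153 + (761/635)*21) - 89 = (8153 + 15981/635) - 89 = 5193136/635 - 89 = 5136621/635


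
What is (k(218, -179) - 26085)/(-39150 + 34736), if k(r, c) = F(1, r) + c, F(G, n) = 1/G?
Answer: 26263/4414 ≈ 5.9499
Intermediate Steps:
k(r, c) = 1 + c (k(r, c) = 1/1 + c = 1 + c)
(k(218, -179) - 26085)/(-39150 + 34736) = ((1 - 179) - 26085)/(-39150 + 34736) = (-178 - 26085)/(-4414) = -26263*(-1/4414) = 26263/4414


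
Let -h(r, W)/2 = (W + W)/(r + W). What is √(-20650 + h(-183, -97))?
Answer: I*√101191790/70 ≈ 143.71*I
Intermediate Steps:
h(r, W) = -4*W/(W + r) (h(r, W) = -2*(W + W)/(r + W) = -2*2*W/(W + r) = -4*W/(W + r))
√(-20650 + h(-183, -97)) = √(-20650 - 4*(-97)/(-97 - 183)) = √(-20650 - 4*(-97)/(-280)) = √(-20650 - 4*(-97)*(-1/280)) = √(-20650 - 97/70) = √(-1445597/70) = I*√101191790/70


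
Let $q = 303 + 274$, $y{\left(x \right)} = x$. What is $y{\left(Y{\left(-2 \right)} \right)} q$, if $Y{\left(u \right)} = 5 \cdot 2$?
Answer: $5770$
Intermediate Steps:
$Y{\left(u \right)} = 10$
$q = 577$
$y{\left(Y{\left(-2 \right)} \right)} q = 10 \cdot 577 = 5770$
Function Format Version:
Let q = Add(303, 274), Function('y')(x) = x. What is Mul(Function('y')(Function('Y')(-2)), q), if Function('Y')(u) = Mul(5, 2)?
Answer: 5770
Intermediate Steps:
Function('Y')(u) = 10
q = 577
Mul(Function('y')(Function('Y')(-2)), q) = Mul(10, 577) = 5770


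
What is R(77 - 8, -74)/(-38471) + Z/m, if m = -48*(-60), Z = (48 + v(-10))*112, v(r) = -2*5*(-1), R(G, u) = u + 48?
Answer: 7811953/3462390 ≈ 2.2562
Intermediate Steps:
R(G, u) = 48 + u
v(r) = 10 (v(r) = -10*(-1) = 10)
Z = 6496 (Z = (48 + 10)*112 = 58*112 = 6496)
m = 2880
R(77 - 8, -74)/(-38471) + Z/m = (48 - 74)/(-38471) + 6496/2880 = -26*(-1/38471) + 6496*(1/2880) = 26/38471 + 203/90 = 7811953/3462390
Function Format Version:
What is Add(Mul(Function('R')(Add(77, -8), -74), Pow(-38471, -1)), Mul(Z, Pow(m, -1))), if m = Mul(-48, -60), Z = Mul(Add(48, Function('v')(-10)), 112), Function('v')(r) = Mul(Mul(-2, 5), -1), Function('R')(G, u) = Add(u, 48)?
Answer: Rational(7811953, 3462390) ≈ 2.2562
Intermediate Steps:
Function('R')(G, u) = Add(48, u)
Function('v')(r) = 10 (Function('v')(r) = Mul(-10, -1) = 10)
Z = 6496 (Z = Mul(Add(48, 10), 112) = Mul(58, 112) = 6496)
m = 2880
Add(Mul(Function('R')(Add(77, -8), -74), Pow(-38471, -1)), Mul(Z, Pow(m, -1))) = Add(Mul(Add(48, -74), Pow(-38471, -1)), Mul(6496, Pow(2880, -1))) = Add(Mul(-26, Rational(-1, 38471)), Mul(6496, Rational(1, 2880))) = Add(Rational(26, 38471), Rational(203, 90)) = Rational(7811953, 3462390)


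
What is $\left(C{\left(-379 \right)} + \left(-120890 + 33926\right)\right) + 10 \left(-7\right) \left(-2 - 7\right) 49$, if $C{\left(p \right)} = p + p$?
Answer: $-56852$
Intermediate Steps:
$C{\left(p \right)} = 2 p$
$\left(C{\left(-379 \right)} + \left(-120890 + 33926\right)\right) + 10 \left(-7\right) \left(-2 - 7\right) 49 = \left(2 \left(-379\right) + \left(-120890 + 33926\right)\right) + 10 \left(-7\right) \left(-2 - 7\right) 49 = \left(-758 - 86964\right) + - 70 \left(-2 - 7\right) 49 = -87722 + \left(-70\right) \left(-9\right) 49 = -87722 + 630 \cdot 49 = -87722 + 30870 = -56852$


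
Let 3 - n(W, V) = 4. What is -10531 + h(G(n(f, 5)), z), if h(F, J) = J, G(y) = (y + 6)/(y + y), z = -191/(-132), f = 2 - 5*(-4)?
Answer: -1389901/132 ≈ -10530.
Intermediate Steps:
f = 22 (f = 2 + 20 = 22)
n(W, V) = -1 (n(W, V) = 3 - 1*4 = 3 - 4 = -1)
z = 191/132 (z = -191*(-1/132) = 191/132 ≈ 1.4470)
G(y) = (6 + y)/(2*y) (G(y) = (6 + y)/((2*y)) = (6 + y)*(1/(2*y)) = (6 + y)/(2*y))
-10531 + h(G(n(f, 5)), z) = -10531 + 191/132 = -1389901/132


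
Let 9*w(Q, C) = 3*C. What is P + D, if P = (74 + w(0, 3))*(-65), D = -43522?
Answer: -48397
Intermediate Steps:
w(Q, C) = C/3 (w(Q, C) = (3*C)/9 = C/3)
P = -4875 (P = (74 + (1/3)*3)*(-65) = (74 + 1)*(-65) = 75*(-65) = -4875)
P + D = -4875 - 43522 = -48397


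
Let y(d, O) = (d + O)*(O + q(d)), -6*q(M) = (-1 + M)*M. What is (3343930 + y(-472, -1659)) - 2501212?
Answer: 251013409/3 ≈ 8.3671e+7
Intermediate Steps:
q(M) = -M*(-1 + M)/6 (q(M) = -(-1 + M)*M/6 = -M*(-1 + M)/6)
y(d, O) = (O + d)*(O + d*(1 - d)/6) (y(d, O) = (d + O)*(O + d*(1 - d)/6) = (O + d)*(O + d*(1 - d)/6))
(3343930 + y(-472, -1659)) - 2501212 = (3343930 + ((-1659)² - ⅙*(-472)³ + (⅙)*(-472)² - ⅙*(-1659)*(-472)² + (7/6)*(-1659)*(-472))) - 2501212 = (3343930 + (2752281 - ⅙*(-105154048) + (⅙)*222784 - ⅙*(-1659)*222784 + 913556)) - 2501212 = (3343930 + (2752281 + 52577024/3 + 111392/3 + 61599776 + 913556)) - 2501212 = (3343930 + 248485255/3) - 2501212 = 258517045/3 - 2501212 = 251013409/3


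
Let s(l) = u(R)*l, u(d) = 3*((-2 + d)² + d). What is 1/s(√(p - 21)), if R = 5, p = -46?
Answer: -I*√67/2814 ≈ -0.0029088*I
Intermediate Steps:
u(d) = 3*d + 3*(-2 + d)² (u(d) = 3*(d + (-2 + d)²) = 3*d + 3*(-2 + d)²)
s(l) = 42*l (s(l) = (3*5 + 3*(-2 + 5)²)*l = (15 + 3*3²)*l = (15 + 3*9)*l = (15 + 27)*l = 42*l)
1/s(√(p - 21)) = 1/(42*√(-46 - 21)) = 1/(42*√(-67)) = 1/(42*(I*√67)) = 1/(42*I*√67) = -I*√67/2814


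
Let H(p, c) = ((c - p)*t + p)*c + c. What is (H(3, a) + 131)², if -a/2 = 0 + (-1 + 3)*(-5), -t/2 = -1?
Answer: 793881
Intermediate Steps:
t = 2 (t = -2*(-1) = 2)
a = 20 (a = -2*(0 + (-1 + 3)*(-5)) = -2*(0 + 2*(-5)) = -2*(0 - 10) = -2*(-10) = 20)
H(p, c) = c + c*(-p + 2*c) (H(p, c) = ((c - p)*2 + p)*c + c = ((-2*p + 2*c) + p)*c + c = (-p + 2*c)*c + c = c*(-p + 2*c) + c = c + c*(-p + 2*c))
(H(3, a) + 131)² = (20*(1 - 1*3 + 2*20) + 131)² = (20*(1 - 3 + 40) + 131)² = (20*38 + 131)² = (760 + 131)² = 891² = 793881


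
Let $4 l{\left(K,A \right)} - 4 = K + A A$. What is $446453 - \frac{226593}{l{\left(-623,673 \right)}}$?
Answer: $\frac{33655708343}{75385} \approx 4.4645 \cdot 10^{5}$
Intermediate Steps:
$l{\left(K,A \right)} = 1 + \frac{K}{4} + \frac{A^{2}}{4}$ ($l{\left(K,A \right)} = 1 + \frac{K + A A}{4} = 1 + \frac{K + A^{2}}{4} = 1 + \left(\frac{K}{4} + \frac{A^{2}}{4}\right) = 1 + \frac{K}{4} + \frac{A^{2}}{4}$)
$446453 - \frac{226593}{l{\left(-623,673 \right)}} = 446453 - \frac{226593}{1 + \frac{1}{4} \left(-623\right) + \frac{673^{2}}{4}} = 446453 - \frac{226593}{1 - \frac{623}{4} + \frac{1}{4} \cdot 452929} = 446453 - \frac{226593}{1 - \frac{623}{4} + \frac{452929}{4}} = 446453 - \frac{226593}{\frac{226155}{2}} = 446453 - 226593 \cdot \frac{2}{226155} = 446453 - \frac{151062}{75385} = \frac{33655708343}{75385}$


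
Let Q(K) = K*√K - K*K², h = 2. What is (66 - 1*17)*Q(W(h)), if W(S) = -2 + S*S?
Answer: -392 + 98*√2 ≈ -253.41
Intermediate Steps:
W(S) = -2 + S²
Q(K) = K^(3/2) - K³
(66 - 1*17)*Q(W(h)) = (66 - 1*17)*((-2 + 2²)^(3/2) - (-2 + 2²)³) = (66 - 17)*((-2 + 4)^(3/2) - (-2 + 4)³) = 49*(2^(3/2) - 1*2³) = 49*(2*√2 - 1*8) = 49*(2*√2 - 8) = 49*(-8 + 2*√2) = -392 + 98*√2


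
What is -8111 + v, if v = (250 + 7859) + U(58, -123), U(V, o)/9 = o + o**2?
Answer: 135052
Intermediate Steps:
U(V, o) = 9*o + 9*o**2 (U(V, o) = 9*(o + o**2) = 9*o + 9*o**2)
v = 143163 (v = (250 + 7859) + 9*(-123)*(1 - 123) = 8109 + 9*(-123)*(-122) = 8109 + 135054 = 143163)
-8111 + v = -8111 + 143163 = 135052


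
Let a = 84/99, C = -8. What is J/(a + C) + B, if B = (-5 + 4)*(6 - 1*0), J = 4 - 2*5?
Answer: -609/118 ≈ -5.1610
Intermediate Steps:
J = -6 (J = 4 - 10 = -6)
a = 28/33 (a = 84*(1/99) = 28/33 ≈ 0.84848)
B = -6 (B = -(6 + 0) = -1*6 = -6)
J/(a + C) + B = -6/(28/33 - 8) - 6 = -6/(-236/33) - 6 = -6*(-33/236) - 6 = 99/118 - 6 = -609/118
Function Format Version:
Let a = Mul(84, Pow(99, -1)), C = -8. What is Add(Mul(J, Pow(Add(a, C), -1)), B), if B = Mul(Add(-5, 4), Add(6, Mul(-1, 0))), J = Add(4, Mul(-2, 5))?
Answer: Rational(-609, 118) ≈ -5.1610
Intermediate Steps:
J = -6 (J = Add(4, -10) = -6)
a = Rational(28, 33) (a = Mul(84, Rational(1, 99)) = Rational(28, 33) ≈ 0.84848)
B = -6 (B = Mul(-1, Add(6, 0)) = Mul(-1, 6) = -6)
Add(Mul(J, Pow(Add(a, C), -1)), B) = Add(Mul(-6, Pow(Add(Rational(28, 33), -8), -1)), -6) = Add(Mul(-6, Pow(Rational(-236, 33), -1)), -6) = Add(Mul(-6, Rational(-33, 236)), -6) = Add(Rational(99, 118), -6) = Rational(-609, 118)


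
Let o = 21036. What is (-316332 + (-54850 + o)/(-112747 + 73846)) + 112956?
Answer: -7911495962/38901 ≈ -2.0338e+5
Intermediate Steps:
(-316332 + (-54850 + o)/(-112747 + 73846)) + 112956 = (-316332 + (-54850 + 21036)/(-112747 + 73846)) + 112956 = (-316332 - 33814/(-38901)) + 112956 = (-316332 - 33814*(-1/38901)) + 112956 = (-316332 + 33814/38901) + 112956 = -12305597318/38901 + 112956 = -7911495962/38901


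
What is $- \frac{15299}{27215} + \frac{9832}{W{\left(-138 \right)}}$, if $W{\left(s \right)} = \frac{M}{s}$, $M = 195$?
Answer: $- \frac{2461915383}{353795} \approx -6958.6$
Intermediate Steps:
$W{\left(s \right)} = \frac{195}{s}$
$- \frac{15299}{27215} + \frac{9832}{W{\left(-138 \right)}} = - \frac{15299}{27215} + \frac{9832}{195 \frac{1}{-138}} = \left(-15299\right) \frac{1}{27215} + \frac{9832}{195 \left(- \frac{1}{138}\right)} = - \frac{15299}{27215} + \frac{9832}{- \frac{65}{46}} = - \frac{15299}{27215} + 9832 \left(- \frac{46}{65}\right) = - \frac{15299}{27215} - \frac{452272}{65} = - \frac{2461915383}{353795}$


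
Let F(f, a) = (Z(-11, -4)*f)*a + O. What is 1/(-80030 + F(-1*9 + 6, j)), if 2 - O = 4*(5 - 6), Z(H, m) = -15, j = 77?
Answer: -1/76559 ≈ -1.3062e-5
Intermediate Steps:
O = 6 (O = 2 - 4*(5 - 6) = 2 - 4*(-1) = 2 - 1*(-4) = 2 + 4 = 6)
F(f, a) = 6 - 15*a*f (F(f, a) = (-15*f)*a + 6 = -15*a*f + 6 = 6 - 15*a*f)
1/(-80030 + F(-1*9 + 6, j)) = 1/(-80030 + (6 - 15*77*(-1*9 + 6))) = 1/(-80030 + (6 - 15*77*(-9 + 6))) = 1/(-80030 + (6 - 15*77*(-3))) = 1/(-80030 + (6 + 3465)) = 1/(-80030 + 3471) = 1/(-76559) = -1/76559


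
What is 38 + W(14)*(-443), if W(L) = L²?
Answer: -86790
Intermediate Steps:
38 + W(14)*(-443) = 38 + 14²*(-443) = 38 + 196*(-443) = 38 - 86828 = -86790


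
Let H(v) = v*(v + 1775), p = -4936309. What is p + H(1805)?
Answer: 1525591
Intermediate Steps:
H(v) = v*(1775 + v)
p + H(1805) = -4936309 + 1805*(1775 + 1805) = -4936309 + 1805*3580 = -4936309 + 6461900 = 1525591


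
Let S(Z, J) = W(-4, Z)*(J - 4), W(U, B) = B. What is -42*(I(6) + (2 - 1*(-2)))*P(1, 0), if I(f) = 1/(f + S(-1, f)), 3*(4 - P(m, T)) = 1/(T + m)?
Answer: -1309/2 ≈ -654.50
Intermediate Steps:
S(Z, J) = Z*(-4 + J) (S(Z, J) = Z*(J - 4) = Z*(-4 + J))
P(m, T) = 4 - 1/(3*(T + m))
I(f) = ¼ (I(f) = 1/(f - (-4 + f)) = 1/(f + (4 - f)) = 1/4 = ¼)
-42*(I(6) + (2 - 1*(-2)))*P(1, 0) = -42*(¼ + (2 - 1*(-2)))*(-⅓ + 4*0 + 4*1)/(0 + 1) = -42*(¼ + (2 + 2))*(-⅓ + 0 + 4)/1 = -42*(¼ + 4)*1*(11/3) = -357*11/(2*3) = -42*187/12 = -1309/2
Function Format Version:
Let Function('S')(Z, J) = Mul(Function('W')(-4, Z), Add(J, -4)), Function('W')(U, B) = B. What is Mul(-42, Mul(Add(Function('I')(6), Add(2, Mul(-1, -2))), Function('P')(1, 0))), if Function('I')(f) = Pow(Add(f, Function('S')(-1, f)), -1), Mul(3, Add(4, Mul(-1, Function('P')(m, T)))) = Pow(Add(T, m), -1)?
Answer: Rational(-1309, 2) ≈ -654.50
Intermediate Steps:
Function('S')(Z, J) = Mul(Z, Add(-4, J)) (Function('S')(Z, J) = Mul(Z, Add(J, -4)) = Mul(Z, Add(-4, J)))
Function('P')(m, T) = Add(4, Mul(Rational(-1, 3), Pow(Add(T, m), -1)))
Function('I')(f) = Rational(1, 4) (Function('I')(f) = Pow(Add(f, Mul(-1, Add(-4, f))), -1) = Pow(Add(f, Add(4, Mul(-1, f))), -1) = Pow(4, -1) = Rational(1, 4))
Mul(-42, Mul(Add(Function('I')(6), Add(2, Mul(-1, -2))), Function('P')(1, 0))) = Mul(-42, Mul(Add(Rational(1, 4), Add(2, Mul(-1, -2))), Mul(Pow(Add(0, 1), -1), Add(Rational(-1, 3), Mul(4, 0), Mul(4, 1))))) = Mul(-42, Mul(Add(Rational(1, 4), Add(2, 2)), Mul(Pow(1, -1), Add(Rational(-1, 3), 0, 4)))) = Mul(-42, Mul(Add(Rational(1, 4), 4), Mul(1, Rational(11, 3)))) = Mul(-42, Mul(Rational(17, 4), Rational(11, 3))) = Mul(-42, Rational(187, 12)) = Rational(-1309, 2)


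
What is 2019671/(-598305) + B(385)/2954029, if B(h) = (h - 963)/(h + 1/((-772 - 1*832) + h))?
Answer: -466667663715234106/138245067886175055 ≈ -3.3757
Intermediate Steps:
B(h) = (-963 + h)/(h + 1/(-1604 + h)) (B(h) = (-963 + h)/(h + 1/((-772 - 832) + h)) = (-963 + h)/(h + 1/(-1604 + h)))
2019671/(-598305) + B(385)/2954029 = 2019671/(-598305) + ((1544652 + 385**2 - 2567*385)/(1 + 385**2 - 1604*385))/2954029 = 2019671*(-1/598305) + ((1544652 + 148225 - 988295)/(1 + 148225 - 617540))*(1/2954029) = -2019671/598305 + (704582/(-469314))*(1/2954029) = -2019671/598305 - 1/469314*704582*(1/2954029) = -2019671/598305 - 352291/234657*1/2954029 = -2019671/598305 - 352291/693183583053 = -466667663715234106/138245067886175055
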